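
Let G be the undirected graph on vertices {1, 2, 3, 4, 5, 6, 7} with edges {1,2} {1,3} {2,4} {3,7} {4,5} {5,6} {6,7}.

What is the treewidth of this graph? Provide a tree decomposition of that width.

Treewidth 2.
Bags: B1 = {1, 2, 4}  B2 = {1, 3, 4}  B3 = {3, 4, 7}  B4 = {4, 6, 7}  B5 = {4, 5, 6}
Tree: B1–B2, B2–B3, B3–B4, B4–B5

Each bag holds 3 vertices, so the decomposition has width 2, which upper-bounds the treewidth. The edges 4–2–1–3–7–6–5–4 form a cycle, so G is not a tree and its treewidth is at least 2. The upper and lower bounds meet at 2, so that is the treewidth.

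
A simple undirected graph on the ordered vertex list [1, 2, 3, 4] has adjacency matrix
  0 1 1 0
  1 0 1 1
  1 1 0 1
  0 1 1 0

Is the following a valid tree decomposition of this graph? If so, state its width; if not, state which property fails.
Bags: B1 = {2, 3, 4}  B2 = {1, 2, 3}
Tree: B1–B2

Checking the three conditions: (i) the bags cover all of {1, 2, 3, 4}; (ii) for each edge, some bag contains both endpoints; (iii) the bags containing any fixed vertex form a subtree. All hold, so the decomposition is valid with width 3 − 1 = 2.

Yes; width 2.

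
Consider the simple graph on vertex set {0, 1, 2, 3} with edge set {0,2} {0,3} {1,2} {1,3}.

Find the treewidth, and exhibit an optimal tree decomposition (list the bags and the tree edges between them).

Treewidth 2.
Bags: B1 = {0, 2, 3}  B2 = {1, 2, 3}
Tree: B1–B2

Every bag has size at most 3, so the width is 3 − 1 = 2 and tw(G) ≤ 2. For the lower bound, G contains the cycle 2–0–3–1–2, so G is not a forest; only forests have treewidth ≤ 1, hence tw(G) ≥ 2. Combining the bounds, tw(G) = 2.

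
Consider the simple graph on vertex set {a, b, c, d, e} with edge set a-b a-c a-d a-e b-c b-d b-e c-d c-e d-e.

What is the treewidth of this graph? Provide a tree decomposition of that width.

A single bag containing all 5 vertices is trivially a valid decomposition of width 4. On the other hand G contains the 5-clique {a, b, c, d, e}. A clique must lie in a single bag of any decomposition, so no decomposition can have width below 4. Hence tw(G) = 4 exactly.

Treewidth 4.
Bags: B1 = {a, b, c, d, e}
Tree: (single bag)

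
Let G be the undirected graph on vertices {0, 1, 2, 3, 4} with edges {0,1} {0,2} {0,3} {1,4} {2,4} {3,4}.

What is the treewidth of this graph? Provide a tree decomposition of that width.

Treewidth 2.
Bags: B1 = {0, 1, 4}  B2 = {0, 3, 4}  B3 = {0, 2, 4}
Tree: B1–B2, B2–B3

The largest bag has 3 vertices, giving width 2; this decomposition certifies tw(G) ≤ 2. Since 0–1–4–3–0 is a cycle in G, G is not acyclic. Forests are exactly the graphs of treewidth ≤ 1, so tw(G) ≥ 2. Hence tw(G) = 2 exactly.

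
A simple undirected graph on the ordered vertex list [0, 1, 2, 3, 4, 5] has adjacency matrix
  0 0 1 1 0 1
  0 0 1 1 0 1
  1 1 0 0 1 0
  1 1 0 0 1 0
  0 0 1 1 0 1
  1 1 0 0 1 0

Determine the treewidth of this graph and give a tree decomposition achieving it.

Each bag holds 4 vertices, so the decomposition has width 3, which upper-bounds the treewidth. For the lower bound: the 4 vertex sets {1,3}, {4,5}, {0}, {2} are disjoint, each induces a connected subgraph, and every pair is joined by at least one edge of G. Contracting each set to a single vertex therefore yields K_{4} as a minor, and since treewidth is minor-monotone, tw(G) ≥ tw(K_{4}) = 3. Combining the bounds, tw(G) = 3.

Treewidth 3.
One optimal decomposition is:
Bags: B1 = {0, 1, 3, 4}  B2 = {0, 1, 4, 5}  B3 = {0, 1, 2, 4}
Tree: B1–B2, B2–B3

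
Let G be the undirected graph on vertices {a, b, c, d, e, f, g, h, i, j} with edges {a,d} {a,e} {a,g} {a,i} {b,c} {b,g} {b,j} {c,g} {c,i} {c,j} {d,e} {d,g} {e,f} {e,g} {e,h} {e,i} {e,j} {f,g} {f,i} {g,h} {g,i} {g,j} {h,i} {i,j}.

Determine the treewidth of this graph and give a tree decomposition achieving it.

The largest bag has 4 vertices, giving width 3; this decomposition certifies tw(G) ≤ 3. On the other hand G contains the 4-clique {a, d, e, g}. A clique must lie in a single bag of any decomposition, so no decomposition can have width below 3. Therefore the treewidth is 3.

Treewidth 3.
Bags: B1 = {e, f, g, i}  B2 = {e, g, i, j}  B3 = {c, g, i, j}  B4 = {a, e, g, i}  B5 = {a, d, e, g}  B6 = {b, c, g, j}  B7 = {e, g, h, i}
Tree: B1–B2, B2–B3, B2–B4, B4–B5, B3–B6, B2–B7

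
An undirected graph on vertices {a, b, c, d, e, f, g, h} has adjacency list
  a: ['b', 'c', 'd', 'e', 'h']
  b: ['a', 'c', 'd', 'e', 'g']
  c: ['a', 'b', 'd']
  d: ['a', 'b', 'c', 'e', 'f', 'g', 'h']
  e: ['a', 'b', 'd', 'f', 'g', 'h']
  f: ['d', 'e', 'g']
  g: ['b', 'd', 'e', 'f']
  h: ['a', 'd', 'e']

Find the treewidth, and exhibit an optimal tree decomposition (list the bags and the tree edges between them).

Each bag holds 4 vertices, so the decomposition has width 3, which upper-bounds the treewidth. For the lower bound, the 4 vertices {d, e, f, g} are pairwise adjacent, and any tree decomposition puts a clique entirely inside one bag — forcing width ≥ 3. Therefore the treewidth is 3.

Treewidth 3.
One such decomposition:
Bags: B1 = {b, d, e, g}  B2 = {d, e, f, g}  B3 = {a, b, d, e}  B4 = {a, b, c, d}  B5 = {a, d, e, h}
Tree: B1–B2, B1–B3, B3–B4, B3–B5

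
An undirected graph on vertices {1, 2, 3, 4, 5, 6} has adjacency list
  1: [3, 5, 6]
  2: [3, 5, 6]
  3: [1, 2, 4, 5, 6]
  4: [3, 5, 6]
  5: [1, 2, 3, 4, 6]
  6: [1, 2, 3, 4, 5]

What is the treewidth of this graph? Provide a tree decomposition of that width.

Treewidth 3.
One such decomposition:
Bags: B1 = {3, 4, 5, 6}  B2 = {2, 3, 5, 6}  B3 = {1, 3, 5, 6}
Tree: B1–B2, B1–B3

Each bag holds 4 vertices, so the decomposition has width 3, which upper-bounds the treewidth. Conversely, {1, 3, 5, 6} is a clique of size 4, and the vertices of any clique must share a bag in every tree decomposition; so some bag has ≥ 4 vertices and tw(G) ≥ 3. The upper and lower bounds meet at 3, so that is the treewidth.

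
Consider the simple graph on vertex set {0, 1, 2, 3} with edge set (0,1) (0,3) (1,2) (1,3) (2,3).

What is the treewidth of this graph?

A width-2 tree decomposition is:
Bags: B1 = {0, 1, 3}  B2 = {1, 2, 3}
Tree: B1–B2
Every bag has size at most 3, so the width is 3 − 1 = 2 and tw(G) ≤ 2. On the other hand G contains the 3-clique {0, 1, 3}. A clique must lie in a single bag of any decomposition, so no decomposition can have width below 2. Hence tw(G) = 2 exactly.

2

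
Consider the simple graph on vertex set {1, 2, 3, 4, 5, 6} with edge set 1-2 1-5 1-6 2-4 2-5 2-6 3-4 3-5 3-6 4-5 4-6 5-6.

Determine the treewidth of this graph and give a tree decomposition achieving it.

Treewidth 3.
One optimal decomposition is:
Bags: B1 = {2, 4, 5, 6}  B2 = {1, 2, 5, 6}  B3 = {3, 4, 5, 6}
Tree: B1–B2, B1–B3

The largest bag has 4 vertices, giving width 3; this decomposition certifies tw(G) ≤ 3. On the other hand G contains the 4-clique {1, 2, 5, 6}. A clique must lie in a single bag of any decomposition, so no decomposition can have width below 3. Combining the bounds, tw(G) = 3.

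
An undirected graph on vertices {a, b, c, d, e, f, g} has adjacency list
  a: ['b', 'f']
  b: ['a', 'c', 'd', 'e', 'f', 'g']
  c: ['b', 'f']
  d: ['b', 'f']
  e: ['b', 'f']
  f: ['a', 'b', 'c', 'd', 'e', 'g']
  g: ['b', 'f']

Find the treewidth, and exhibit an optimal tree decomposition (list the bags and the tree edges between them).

Every bag has size at most 3, so the width is 3 − 1 = 2 and tw(G) ≤ 2. For the lower bound, the 3 vertices {b, d, f} are pairwise adjacent, and any tree decomposition puts a clique entirely inside one bag — forcing width ≥ 2. Therefore the treewidth is 2.

Treewidth 2.
Bags: B1 = {b, f, g}  B2 = {b, d, f}  B3 = {b, e, f}  B4 = {a, b, f}  B5 = {b, c, f}
Tree: B1–B2, B1–B3, B1–B4, B1–B5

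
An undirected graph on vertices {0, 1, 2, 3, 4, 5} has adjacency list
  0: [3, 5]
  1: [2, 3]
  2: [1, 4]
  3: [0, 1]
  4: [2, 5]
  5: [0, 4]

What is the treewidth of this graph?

2

A width-2 tree decomposition is:
Bags: B1 = {1, 2, 4}  B2 = {1, 3, 4}  B3 = {0, 3, 4}  B4 = {0, 4, 5}
Tree: B1–B2, B2–B3, B3–B4
Each bag holds 3 vertices, so the decomposition has width 2, which upper-bounds the treewidth. For the lower bound, G contains the cycle 4–2–1–3–0–5–4, so G is not a forest; only forests have treewidth ≤ 1, hence tw(G) ≥ 2. Therefore the treewidth is 2.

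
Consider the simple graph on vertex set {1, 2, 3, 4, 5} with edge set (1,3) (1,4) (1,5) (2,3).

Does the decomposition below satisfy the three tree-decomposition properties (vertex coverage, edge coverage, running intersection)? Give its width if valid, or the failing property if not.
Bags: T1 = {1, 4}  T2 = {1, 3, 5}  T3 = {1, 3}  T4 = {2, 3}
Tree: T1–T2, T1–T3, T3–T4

No — bags containing vertex 3 are not connected in the tree.

A tree decomposition must satisfy three properties: every vertex lies in some bag; for every edge, both endpoints lie together in some bag; and for every vertex, the bags containing it form a connected subtree. Here bags containing vertex 3 are not connected in the tree, so the decomposition is invalid.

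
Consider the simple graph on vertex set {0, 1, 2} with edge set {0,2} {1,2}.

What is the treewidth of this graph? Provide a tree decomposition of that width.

Each bag holds 2 vertices, so the decomposition has width 1, which upper-bounds the treewidth. Since G has at least one edge (e.g. 0–2), it is not an edgeless graph, so tw(G) ≥ 1. Combining the bounds, tw(G) = 1.

Treewidth 1.
One optimal decomposition is:
Bags: B1 = {0, 2}  B2 = {1, 2}
Tree: B1–B2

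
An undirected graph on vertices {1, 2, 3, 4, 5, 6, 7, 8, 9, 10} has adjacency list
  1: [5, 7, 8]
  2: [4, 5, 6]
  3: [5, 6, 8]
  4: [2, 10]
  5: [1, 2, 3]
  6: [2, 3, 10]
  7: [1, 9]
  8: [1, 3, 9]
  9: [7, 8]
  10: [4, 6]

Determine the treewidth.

A width-2 tree decomposition is:
Bags: B1 = {2, 4, 10}  B2 = {2, 6, 10}  B3 = {2, 5, 6}  B4 = {3, 5, 6}  B5 = {1, 3, 5}  B6 = {1, 3, 8}  B7 = {1, 7, 8}  B8 = {7, 8, 9}
Tree: B1–B2, B2–B3, B3–B4, B4–B5, B5–B6, B6–B7, B7–B8
The largest bag has 3 vertices, giving width 2; this decomposition certifies tw(G) ≤ 2. Since 4–10–6–2–4 is a cycle in G, G is not acyclic. Forests are exactly the graphs of treewidth ≤ 1, so tw(G) ≥ 2. Hence tw(G) = 2 exactly.

2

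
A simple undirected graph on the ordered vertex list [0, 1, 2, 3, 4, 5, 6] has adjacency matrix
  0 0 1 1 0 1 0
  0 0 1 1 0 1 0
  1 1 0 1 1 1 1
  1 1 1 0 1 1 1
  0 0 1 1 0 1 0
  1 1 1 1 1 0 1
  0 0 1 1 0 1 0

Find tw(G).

3

A width-3 tree decomposition is:
Bags: B1 = {0, 2, 3, 5}  B2 = {2, 3, 5, 6}  B3 = {2, 3, 4, 5}  B4 = {1, 2, 3, 5}
Tree: B1–B2, B1–B3, B3–B4
The largest bag has 4 vertices, giving width 3; this decomposition certifies tw(G) ≤ 3. For the lower bound, the 4 vertices {0, 2, 3, 5} are pairwise adjacent, and any tree decomposition puts a clique entirely inside one bag — forcing width ≥ 3. Hence tw(G) = 3 exactly.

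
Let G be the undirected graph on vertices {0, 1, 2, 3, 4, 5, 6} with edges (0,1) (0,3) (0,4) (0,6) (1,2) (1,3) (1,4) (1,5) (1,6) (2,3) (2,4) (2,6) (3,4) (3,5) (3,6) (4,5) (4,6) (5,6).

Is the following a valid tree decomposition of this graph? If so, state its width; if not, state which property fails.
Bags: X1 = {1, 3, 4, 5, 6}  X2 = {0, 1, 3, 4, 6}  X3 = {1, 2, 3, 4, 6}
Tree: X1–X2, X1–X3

Yes; width 4.

Checking the three conditions: (i) the bags cover all of {0, 1, 2, 3, 4, 5, 6}; (ii) for each edge, some bag contains both endpoints; (iii) the bags containing any fixed vertex form a subtree. All hold, so the decomposition is valid with width 5 − 1 = 4.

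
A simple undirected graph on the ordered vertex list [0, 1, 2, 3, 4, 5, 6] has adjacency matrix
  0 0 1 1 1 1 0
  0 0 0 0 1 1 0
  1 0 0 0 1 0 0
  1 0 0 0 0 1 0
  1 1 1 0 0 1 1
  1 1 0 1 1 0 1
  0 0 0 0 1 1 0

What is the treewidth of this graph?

A width-2 tree decomposition is:
Bags: B1 = {0, 3, 5}  B2 = {0, 4, 5}  B3 = {4, 5, 6}  B4 = {1, 4, 5}  B5 = {0, 2, 4}
Tree: B1–B2, B2–B3, B2–B4, B2–B5
Every bag has size at most 3, so the width is 3 − 1 = 2 and tw(G) ≤ 2. Conversely, {0, 3, 5} is a clique of size 3, and the vertices of any clique must share a bag in every tree decomposition; so some bag has ≥ 3 vertices and tw(G) ≥ 2. Hence tw(G) = 2 exactly.

2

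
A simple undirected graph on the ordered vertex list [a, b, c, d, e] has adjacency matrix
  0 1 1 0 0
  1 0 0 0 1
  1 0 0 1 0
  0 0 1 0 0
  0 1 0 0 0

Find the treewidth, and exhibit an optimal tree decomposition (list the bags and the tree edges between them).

Treewidth 1.
Bags: B1 = {c, d}  B2 = {a, c}  B3 = {a, b}  B4 = {b, e}
Tree: B1–B2, B2–B3, B3–B4

Each bag holds 2 vertices, so the decomposition has width 1, which upper-bounds the treewidth. G has an edge, so its treewidth is at least 1. Therefore the treewidth is 1.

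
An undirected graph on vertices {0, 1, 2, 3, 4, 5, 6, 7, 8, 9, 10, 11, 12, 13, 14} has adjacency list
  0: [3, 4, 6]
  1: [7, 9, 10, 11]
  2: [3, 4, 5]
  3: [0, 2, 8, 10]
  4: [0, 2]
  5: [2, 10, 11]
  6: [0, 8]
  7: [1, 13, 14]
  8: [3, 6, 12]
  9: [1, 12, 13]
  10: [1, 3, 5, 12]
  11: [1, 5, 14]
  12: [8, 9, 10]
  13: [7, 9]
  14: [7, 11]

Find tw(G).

3

A width-3 tree decomposition is:
Bags: B1 = {0, 4, 6, 8}  B2 = {0, 3, 4, 8}  B3 = {2, 3, 4, 8}  B4 = {2, 3, 8, 12}  B5 = {2, 3, 10, 12}  B6 = {2, 5, 10, 12}  B7 = {5, 9, 10, 12}  B8 = {1, 5, 9, 10}  B9 = {1, 5, 9, 11}  B10 = {1, 9, 11, 13}  B11 = {1, 7, 11, 13}  B12 = {7, 11, 13, 14}
Tree: B1–B2, B2–B3, B3–B4, B4–B5, B5–B6, B6–B7, B7–B8, B8–B9, B9–B10, B10–B11, B11–B12
The largest bag has 4 vertices, giving width 3; this decomposition certifies tw(G) ≤ 3. For the lower bound: the 4 vertex sets {0,4,6}, {8}, {3}, {2,5,10,12} are disjoint, each induces a connected subgraph, and every pair is joined by at least one edge of G. Contracting each set to a single vertex therefore yields K_{4} as a minor, and since treewidth is minor-monotone, tw(G) ≥ tw(K_{4}) = 3. Hence tw(G) = 3 exactly.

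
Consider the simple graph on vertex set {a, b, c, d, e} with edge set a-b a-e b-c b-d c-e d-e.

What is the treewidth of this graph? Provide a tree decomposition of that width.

Treewidth 2.
Bags: B1 = {a, b, e}  B2 = {b, c, e}  B3 = {b, d, e}
Tree: B1–B2, B2–B3

Each bag holds 3 vertices, so the decomposition has width 2, which upper-bounds the treewidth. For the lower bound, G contains the cycle a–b–c–e–a, so G is not a forest; only forests have treewidth ≤ 1, hence tw(G) ≥ 2. Combining the bounds, tw(G) = 2.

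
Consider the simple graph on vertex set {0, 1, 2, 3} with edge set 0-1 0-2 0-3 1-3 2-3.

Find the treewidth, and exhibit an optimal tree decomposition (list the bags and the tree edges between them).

Treewidth 2.
Bags: B1 = {0, 2, 3}  B2 = {0, 1, 3}
Tree: B1–B2

Each bag holds 3 vertices, so the decomposition has width 2, which upper-bounds the treewidth. Conversely, {0, 1, 3} is a clique of size 3, and the vertices of any clique must share a bag in every tree decomposition; so some bag has ≥ 3 vertices and tw(G) ≥ 2. The upper and lower bounds meet at 2, so that is the treewidth.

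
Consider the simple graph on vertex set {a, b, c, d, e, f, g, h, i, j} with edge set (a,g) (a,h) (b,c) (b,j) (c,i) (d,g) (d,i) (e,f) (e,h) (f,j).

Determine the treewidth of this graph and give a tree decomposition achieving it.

Treewidth 2.
One such decomposition:
Bags: B1 = {e, f, j}  B2 = {b, e, j}  B3 = {b, c, e}  B4 = {c, e, i}  B5 = {d, e, i}  B6 = {d, e, g}  B7 = {a, e, g}  B8 = {a, e, h}
Tree: B1–B2, B2–B3, B3–B4, B4–B5, B5–B6, B6–B7, B7–B8

Each bag holds 3 vertices, so the decomposition has width 2, which upper-bounds the treewidth. For the lower bound, G contains the cycle e–f–j–b–c–i–d–g–a–h–e, so G is not a forest; only forests have treewidth ≤ 1, hence tw(G) ≥ 2. Combining the bounds, tw(G) = 2.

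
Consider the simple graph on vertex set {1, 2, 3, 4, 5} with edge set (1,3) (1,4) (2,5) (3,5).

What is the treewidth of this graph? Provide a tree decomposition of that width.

Treewidth 1.
One optimal decomposition is:
Bags: B1 = {1, 3}  B2 = {3, 5}  B3 = {1, 4}  B4 = {2, 5}
Tree: B1–B2, B1–B3, B2–B4

Every bag has size at most 2, so the width is 2 − 1 = 1 and tw(G) ≤ 1. Any graph with an edge has treewidth ≥ 1, and G has the edge 3–1. Combining the bounds, tw(G) = 1.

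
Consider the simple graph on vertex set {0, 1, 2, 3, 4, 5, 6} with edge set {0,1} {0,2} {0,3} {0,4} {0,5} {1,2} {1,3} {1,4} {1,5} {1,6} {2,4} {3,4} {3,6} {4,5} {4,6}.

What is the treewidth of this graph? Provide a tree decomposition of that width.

Every bag has size at most 4, so the width is 4 − 1 = 3 and tw(G) ≤ 3. On the other hand G contains the 4-clique {0, 1, 2, 4}. A clique must lie in a single bag of any decomposition, so no decomposition can have width below 3. Combining the bounds, tw(G) = 3.

Treewidth 3.
One such decomposition:
Bags: B1 = {0, 1, 3, 4}  B2 = {0, 1, 4, 5}  B3 = {0, 1, 2, 4}  B4 = {1, 3, 4, 6}
Tree: B1–B2, B1–B3, B1–B4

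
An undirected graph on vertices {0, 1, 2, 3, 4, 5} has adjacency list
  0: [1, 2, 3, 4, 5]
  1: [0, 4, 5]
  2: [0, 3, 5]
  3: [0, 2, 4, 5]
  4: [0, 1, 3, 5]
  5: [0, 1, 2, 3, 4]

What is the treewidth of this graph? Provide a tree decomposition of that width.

Every bag has size at most 4, so the width is 4 − 1 = 3 and tw(G) ≤ 3. On the other hand G contains the 4-clique {0, 1, 4, 5}. A clique must lie in a single bag of any decomposition, so no decomposition can have width below 3. The upper and lower bounds meet at 3, so that is the treewidth.

Treewidth 3.
One such decomposition:
Bags: B1 = {0, 3, 4, 5}  B2 = {0, 1, 4, 5}  B3 = {0, 2, 3, 5}
Tree: B1–B2, B1–B3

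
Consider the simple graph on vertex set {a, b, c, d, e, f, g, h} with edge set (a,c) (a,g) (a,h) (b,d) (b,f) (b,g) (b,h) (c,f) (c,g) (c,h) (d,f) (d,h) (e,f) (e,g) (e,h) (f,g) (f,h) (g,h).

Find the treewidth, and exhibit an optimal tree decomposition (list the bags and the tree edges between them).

Treewidth 3.
One such decomposition:
Bags: B1 = {a, c, g, h}  B2 = {c, f, g, h}  B3 = {e, f, g, h}  B4 = {b, f, g, h}  B5 = {b, d, f, h}
Tree: B1–B2, B2–B3, B3–B4, B4–B5

Every bag has size at most 4, so the width is 4 − 1 = 3 and tw(G) ≤ 3. For the lower bound, the 4 vertices {a, c, g, h} are pairwise adjacent, and any tree decomposition puts a clique entirely inside one bag — forcing width ≥ 3. Therefore the treewidth is 3.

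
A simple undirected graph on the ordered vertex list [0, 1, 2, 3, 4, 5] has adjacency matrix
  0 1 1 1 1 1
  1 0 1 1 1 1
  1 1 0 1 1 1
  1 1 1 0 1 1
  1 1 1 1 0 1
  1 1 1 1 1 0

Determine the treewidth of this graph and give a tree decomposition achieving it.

Treewidth 5.
One optimal decomposition is:
Bags: B1 = {0, 1, 2, 3, 4, 5}
Tree: (single bag)

With just one bag of size 6, the width is 6 − 1 = 5, so tw(G) ≤ 5. Conversely, {0, 1, 2, 3, 4, 5} is a clique of size 6, and the vertices of any clique must share a bag in every tree decomposition; so some bag has ≥ 6 vertices and tw(G) ≥ 5. Hence tw(G) = 5 exactly.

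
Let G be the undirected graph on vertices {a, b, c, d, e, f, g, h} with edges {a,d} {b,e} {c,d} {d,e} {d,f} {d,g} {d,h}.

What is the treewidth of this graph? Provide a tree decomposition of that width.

Treewidth 1.
Bags: B1 = {d, e}  B2 = {d, f}  B3 = {d, g}  B4 = {b, e}  B5 = {a, d}  B6 = {d, h}  B7 = {c, d}
Tree: B1–B2, B2–B3, B1–B4, B2–B5, B5–B6, B2–B7

Every bag has size at most 2, so the width is 2 − 1 = 1 and tw(G) ≤ 1. Since G has at least one edge (e.g. e–d), it is not an edgeless graph, so tw(G) ≥ 1. Combining the bounds, tw(G) = 1.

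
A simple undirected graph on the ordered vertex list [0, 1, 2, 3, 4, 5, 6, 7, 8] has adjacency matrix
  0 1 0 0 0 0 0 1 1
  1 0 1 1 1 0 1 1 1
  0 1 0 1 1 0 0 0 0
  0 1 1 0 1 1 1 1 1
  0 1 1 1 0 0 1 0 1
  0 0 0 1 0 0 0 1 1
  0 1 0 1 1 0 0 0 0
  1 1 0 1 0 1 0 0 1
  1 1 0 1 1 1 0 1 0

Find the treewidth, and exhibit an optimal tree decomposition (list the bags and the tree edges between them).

Treewidth 3.
One such decomposition:
Bags: B1 = {1, 3, 4, 6}  B2 = {1, 2, 3, 4}  B3 = {1, 3, 4, 8}  B4 = {1, 3, 7, 8}  B5 = {3, 5, 7, 8}  B6 = {0, 1, 7, 8}
Tree: B1–B2, B2–B3, B3–B4, B4–B5, B4–B6

Each bag holds 4 vertices, so the decomposition has width 3, which upper-bounds the treewidth. Conversely, {0, 1, 7, 8} is a clique of size 4, and the vertices of any clique must share a bag in every tree decomposition; so some bag has ≥ 4 vertices and tw(G) ≥ 3. Hence tw(G) = 3 exactly.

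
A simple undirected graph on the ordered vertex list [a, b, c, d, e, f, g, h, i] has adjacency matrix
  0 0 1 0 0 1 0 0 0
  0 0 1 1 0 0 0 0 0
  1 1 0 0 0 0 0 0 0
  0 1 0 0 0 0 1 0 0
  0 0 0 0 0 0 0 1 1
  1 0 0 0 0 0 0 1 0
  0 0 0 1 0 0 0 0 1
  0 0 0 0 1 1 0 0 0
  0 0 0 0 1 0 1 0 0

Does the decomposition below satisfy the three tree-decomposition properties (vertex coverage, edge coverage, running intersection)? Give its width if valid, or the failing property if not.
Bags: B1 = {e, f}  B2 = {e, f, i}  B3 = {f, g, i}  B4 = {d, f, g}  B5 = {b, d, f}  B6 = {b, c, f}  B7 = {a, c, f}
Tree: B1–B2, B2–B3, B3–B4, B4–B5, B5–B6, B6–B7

A tree decomposition must satisfy three properties: every vertex lies in some bag; for every edge, both endpoints lie together in some bag; and for every vertex, the bags containing it form a connected subtree. Here vertex h appears in no bag, so the decomposition is invalid.

No — vertex h appears in no bag.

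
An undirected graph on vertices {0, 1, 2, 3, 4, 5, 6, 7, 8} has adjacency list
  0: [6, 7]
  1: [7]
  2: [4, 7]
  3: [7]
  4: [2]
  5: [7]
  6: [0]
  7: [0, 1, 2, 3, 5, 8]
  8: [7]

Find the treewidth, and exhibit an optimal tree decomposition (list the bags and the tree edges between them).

Treewidth 1.
One such decomposition:
Bags: B1 = {7, 8}  B2 = {3, 7}  B3 = {0, 7}  B4 = {1, 7}  B5 = {5, 7}  B6 = {0, 6}  B7 = {2, 7}  B8 = {2, 4}
Tree: B1–B2, B2–B3, B1–B4, B1–B5, B3–B6, B5–B7, B7–B8

Every bag has size at most 2, so the width is 2 − 1 = 1 and tw(G) ≤ 1. Any graph with an edge has treewidth ≥ 1, and G has the edge 7–8. Combining the bounds, tw(G) = 1.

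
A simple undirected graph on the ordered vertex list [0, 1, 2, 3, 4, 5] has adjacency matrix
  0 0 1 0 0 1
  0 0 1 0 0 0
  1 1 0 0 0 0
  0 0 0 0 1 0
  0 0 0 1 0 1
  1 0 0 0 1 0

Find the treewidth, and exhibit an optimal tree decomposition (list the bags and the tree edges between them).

Treewidth 1.
Bags: B1 = {3, 4}  B2 = {4, 5}  B3 = {0, 5}  B4 = {0, 2}  B5 = {1, 2}
Tree: B1–B2, B2–B3, B3–B4, B4–B5

The largest bag has 2 vertices, giving width 1; this decomposition certifies tw(G) ≤ 1. Since G has at least one edge (e.g. 3–4), it is not an edgeless graph, so tw(G) ≥ 1. Therefore the treewidth is 1.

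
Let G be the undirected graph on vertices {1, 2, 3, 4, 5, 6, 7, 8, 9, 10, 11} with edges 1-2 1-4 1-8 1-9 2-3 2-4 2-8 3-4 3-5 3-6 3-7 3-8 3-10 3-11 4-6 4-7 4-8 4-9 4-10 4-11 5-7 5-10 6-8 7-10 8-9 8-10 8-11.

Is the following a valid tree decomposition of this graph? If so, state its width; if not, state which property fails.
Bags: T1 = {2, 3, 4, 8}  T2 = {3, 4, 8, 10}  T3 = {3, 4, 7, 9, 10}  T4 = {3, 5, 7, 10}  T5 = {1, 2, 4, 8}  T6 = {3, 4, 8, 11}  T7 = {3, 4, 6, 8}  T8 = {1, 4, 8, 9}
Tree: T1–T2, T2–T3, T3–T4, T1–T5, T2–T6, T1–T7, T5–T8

A tree decomposition must satisfy three properties: every vertex lies in some bag; for every edge, both endpoints lie together in some bag; and for every vertex, the bags containing it form a connected subtree. Here bags containing vertex 9 are not connected in the tree, so the decomposition is invalid.

No — bags containing vertex 9 are not connected in the tree.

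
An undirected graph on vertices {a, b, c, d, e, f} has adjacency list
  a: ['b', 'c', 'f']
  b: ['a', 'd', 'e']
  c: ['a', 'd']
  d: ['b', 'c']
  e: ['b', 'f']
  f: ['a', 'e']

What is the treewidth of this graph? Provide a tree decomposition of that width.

Every bag has size at most 3, so the width is 3 − 1 = 2 and tw(G) ≤ 2. For the lower bound, G contains the cycle e–f–a–b–e, so G is not a forest; only forests have treewidth ≤ 1, hence tw(G) ≥ 2. Combining the bounds, tw(G) = 2.

Treewidth 2.
Bags: B1 = {b, e, f}  B2 = {a, b, f}  B3 = {a, b, d}  B4 = {a, c, d}
Tree: B1–B2, B2–B3, B3–B4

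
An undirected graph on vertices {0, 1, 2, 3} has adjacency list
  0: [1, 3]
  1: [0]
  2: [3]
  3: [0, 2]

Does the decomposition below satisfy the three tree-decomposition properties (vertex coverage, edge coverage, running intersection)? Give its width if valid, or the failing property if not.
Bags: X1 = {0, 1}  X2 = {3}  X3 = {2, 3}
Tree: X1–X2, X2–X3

A tree decomposition must satisfy three properties: every vertex lies in some bag; for every edge, both endpoints lie together in some bag; and for every vertex, the bags containing it form a connected subtree. Here edge (0,3) lies in no bag, so the decomposition is invalid.

No — edge (0,3) lies in no bag.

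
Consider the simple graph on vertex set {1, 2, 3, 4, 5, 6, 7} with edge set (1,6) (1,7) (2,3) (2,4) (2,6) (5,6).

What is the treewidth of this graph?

1

A width-1 tree decomposition is:
Bags: B1 = {1, 6}  B2 = {2, 6}  B3 = {2, 4}  B4 = {2, 3}  B5 = {5, 6}  B6 = {1, 7}
Tree: B1–B2, B2–B3, B2–B4, B1–B5, B1–B6
The largest bag has 2 vertices, giving width 1; this decomposition certifies tw(G) ≤ 1. Any graph with an edge has treewidth ≥ 1, and G has the edge 6–1. The upper and lower bounds meet at 1, so that is the treewidth.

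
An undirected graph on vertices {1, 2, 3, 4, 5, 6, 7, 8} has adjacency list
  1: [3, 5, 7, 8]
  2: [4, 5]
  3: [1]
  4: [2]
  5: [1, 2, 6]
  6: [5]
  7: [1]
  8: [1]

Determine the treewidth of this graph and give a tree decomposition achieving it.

Each bag holds 2 vertices, so the decomposition has width 1, which upper-bounds the treewidth. Since G has at least one edge (e.g. 5–6), it is not an edgeless graph, so tw(G) ≥ 1. Therefore the treewidth is 1.

Treewidth 1.
One such decomposition:
Bags: B1 = {5, 6}  B2 = {1, 5}  B3 = {1, 7}  B4 = {1, 8}  B5 = {2, 5}  B6 = {2, 4}  B7 = {1, 3}
Tree: B1–B2, B2–B3, B3–B4, B2–B5, B5–B6, B4–B7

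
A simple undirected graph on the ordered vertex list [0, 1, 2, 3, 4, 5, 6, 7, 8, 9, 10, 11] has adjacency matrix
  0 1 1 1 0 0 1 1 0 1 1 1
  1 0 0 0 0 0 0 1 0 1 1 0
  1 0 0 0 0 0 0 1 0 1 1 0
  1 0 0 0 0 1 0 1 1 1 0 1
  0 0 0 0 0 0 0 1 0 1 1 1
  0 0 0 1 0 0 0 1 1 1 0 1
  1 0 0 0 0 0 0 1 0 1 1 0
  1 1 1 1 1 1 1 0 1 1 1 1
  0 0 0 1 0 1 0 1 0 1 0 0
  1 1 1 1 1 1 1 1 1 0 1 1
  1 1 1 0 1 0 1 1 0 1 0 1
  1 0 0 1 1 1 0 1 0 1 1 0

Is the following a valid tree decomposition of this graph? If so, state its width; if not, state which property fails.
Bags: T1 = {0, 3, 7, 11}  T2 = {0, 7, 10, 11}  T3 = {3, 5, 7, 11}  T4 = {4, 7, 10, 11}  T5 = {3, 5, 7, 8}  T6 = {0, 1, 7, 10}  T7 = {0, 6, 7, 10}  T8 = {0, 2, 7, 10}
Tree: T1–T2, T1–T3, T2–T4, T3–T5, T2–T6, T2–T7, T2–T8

A tree decomposition must satisfy three properties: every vertex lies in some bag; for every edge, both endpoints lie together in some bag; and for every vertex, the bags containing it form a connected subtree. Here vertex 9 appears in no bag, so the decomposition is invalid.

No — vertex 9 appears in no bag.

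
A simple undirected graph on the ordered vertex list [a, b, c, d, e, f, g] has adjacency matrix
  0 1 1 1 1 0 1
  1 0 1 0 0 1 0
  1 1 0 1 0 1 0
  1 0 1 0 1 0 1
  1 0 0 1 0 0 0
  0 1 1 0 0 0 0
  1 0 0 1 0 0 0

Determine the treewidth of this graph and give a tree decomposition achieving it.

The largest bag has 3 vertices, giving width 2; this decomposition certifies tw(G) ≤ 2. On the other hand G contains the 3-clique {a, d, g}. A clique must lie in a single bag of any decomposition, so no decomposition can have width below 2. Combining the bounds, tw(G) = 2.

Treewidth 2.
One optimal decomposition is:
Bags: B1 = {a, b, c}  B2 = {a, c, d}  B3 = {a, d, g}  B4 = {b, c, f}  B5 = {a, d, e}
Tree: B1–B2, B2–B3, B1–B4, B3–B5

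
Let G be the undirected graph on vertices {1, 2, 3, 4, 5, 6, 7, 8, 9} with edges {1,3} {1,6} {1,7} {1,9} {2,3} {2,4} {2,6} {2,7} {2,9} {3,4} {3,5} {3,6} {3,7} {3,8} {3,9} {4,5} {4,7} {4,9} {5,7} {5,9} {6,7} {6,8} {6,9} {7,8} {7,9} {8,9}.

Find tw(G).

A width-4 tree decomposition is:
Bags: B1 = {2, 3, 4, 7, 9}  B2 = {2, 3, 6, 7, 9}  B3 = {3, 4, 5, 7, 9}  B4 = {1, 3, 6, 7, 9}  B5 = {3, 6, 7, 8, 9}
Tree: B1–B2, B1–B3, B2–B4, B2–B5
Every bag has size at most 5, so the width is 5 − 1 = 4 and tw(G) ≤ 4. For the lower bound, the 5 vertices {2, 3, 4, 7, 9} are pairwise adjacent, and any tree decomposition puts a clique entirely inside one bag — forcing width ≥ 4. The upper and lower bounds meet at 4, so that is the treewidth.

4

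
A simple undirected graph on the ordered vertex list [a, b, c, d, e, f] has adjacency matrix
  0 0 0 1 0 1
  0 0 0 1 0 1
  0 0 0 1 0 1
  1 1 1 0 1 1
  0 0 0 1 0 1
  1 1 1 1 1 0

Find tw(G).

A width-2 tree decomposition is:
Bags: B1 = {d, e, f}  B2 = {b, d, f}  B3 = {a, d, f}  B4 = {c, d, f}
Tree: B1–B2, B2–B3, B1–B4
Every bag has size at most 3, so the width is 3 − 1 = 2 and tw(G) ≤ 2. For the lower bound, the 3 vertices {d, e, f} are pairwise adjacent, and any tree decomposition puts a clique entirely inside one bag — forcing width ≥ 2. Combining the bounds, tw(G) = 2.

2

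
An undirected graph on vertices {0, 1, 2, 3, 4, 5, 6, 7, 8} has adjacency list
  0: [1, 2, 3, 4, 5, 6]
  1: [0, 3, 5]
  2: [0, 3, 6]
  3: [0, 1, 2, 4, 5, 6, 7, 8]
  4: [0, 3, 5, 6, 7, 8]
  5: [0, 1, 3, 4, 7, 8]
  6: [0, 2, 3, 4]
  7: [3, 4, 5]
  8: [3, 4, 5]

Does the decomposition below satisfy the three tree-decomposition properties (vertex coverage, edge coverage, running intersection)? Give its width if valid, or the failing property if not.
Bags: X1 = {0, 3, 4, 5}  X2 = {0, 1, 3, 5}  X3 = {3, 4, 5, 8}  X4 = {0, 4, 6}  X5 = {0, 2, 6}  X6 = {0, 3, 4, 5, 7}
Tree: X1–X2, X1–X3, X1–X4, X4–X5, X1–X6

No — edge (3,6) lies in no bag.

A tree decomposition must satisfy three properties: every vertex lies in some bag; for every edge, both endpoints lie together in some bag; and for every vertex, the bags containing it form a connected subtree. Here edge (3,6) lies in no bag, so the decomposition is invalid.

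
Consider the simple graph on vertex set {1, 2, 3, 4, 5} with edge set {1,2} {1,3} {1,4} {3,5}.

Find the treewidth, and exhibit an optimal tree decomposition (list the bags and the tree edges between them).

Each bag holds 2 vertices, so the decomposition has width 1, which upper-bounds the treewidth. Since G has at least one edge (e.g. 1–3), it is not an edgeless graph, so tw(G) ≥ 1. Therefore the treewidth is 1.

Treewidth 1.
One such decomposition:
Bags: B1 = {1, 3}  B2 = {1, 2}  B3 = {3, 5}  B4 = {1, 4}
Tree: B1–B2, B1–B3, B1–B4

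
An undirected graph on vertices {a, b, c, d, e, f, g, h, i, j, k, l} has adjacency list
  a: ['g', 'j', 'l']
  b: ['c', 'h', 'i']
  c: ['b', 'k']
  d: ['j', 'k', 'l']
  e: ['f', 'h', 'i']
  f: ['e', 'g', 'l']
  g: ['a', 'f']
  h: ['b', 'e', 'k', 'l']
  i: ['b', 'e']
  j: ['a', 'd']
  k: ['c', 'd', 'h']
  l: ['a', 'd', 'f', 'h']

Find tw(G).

3

A width-3 tree decomposition is:
Bags: B1 = {b, c, i, k}  B2 = {b, h, i, k}  B3 = {e, h, i, k}  B4 = {d, e, h, k}  B5 = {d, e, h, l}  B6 = {d, e, f, l}  B7 = {d, f, j, l}  B8 = {a, f, j, l}  B9 = {a, f, g, j}
Tree: B1–B2, B2–B3, B3–B4, B4–B5, B5–B6, B6–B7, B7–B8, B8–B9
Each bag holds 4 vertices, so the decomposition has width 3, which upper-bounds the treewidth. For the lower bound: the 4 vertex sets {b,c,i}, {k}, {h}, {d,e,f,l} are disjoint, each induces a connected subgraph, and every pair is joined by at least one edge of G. Contracting each set to a single vertex therefore yields K_{4} as a minor, and since treewidth is minor-monotone, tw(G) ≥ tw(K_{4}) = 3. Therefore the treewidth is 3.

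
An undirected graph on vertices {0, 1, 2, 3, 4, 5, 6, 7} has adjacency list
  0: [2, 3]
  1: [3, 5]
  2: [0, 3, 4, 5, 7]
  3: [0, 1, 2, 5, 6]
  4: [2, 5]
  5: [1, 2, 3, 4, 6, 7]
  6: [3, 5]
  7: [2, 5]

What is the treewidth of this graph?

2

A width-2 tree decomposition is:
Bags: B1 = {2, 5, 7}  B2 = {2, 3, 5}  B3 = {3, 5, 6}  B4 = {2, 4, 5}  B5 = {0, 2, 3}  B6 = {1, 3, 5}
Tree: B1–B2, B2–B3, B2–B4, B2–B5, B2–B6
The largest bag has 3 vertices, giving width 2; this decomposition certifies tw(G) ≤ 2. On the other hand G contains the 3-clique {0, 2, 3}. A clique must lie in a single bag of any decomposition, so no decomposition can have width below 2. Therefore the treewidth is 2.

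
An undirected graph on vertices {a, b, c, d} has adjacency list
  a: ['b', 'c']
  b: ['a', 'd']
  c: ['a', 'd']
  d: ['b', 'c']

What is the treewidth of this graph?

2

A width-2 tree decomposition is:
Bags: B1 = {a, b, d}  B2 = {a, c, d}
Tree: B1–B2
The largest bag has 3 vertices, giving width 2; this decomposition certifies tw(G) ≤ 2. Since d–b–a–c–d is a cycle in G, G is not acyclic. Forests are exactly the graphs of treewidth ≤ 1, so tw(G) ≥ 2. Hence tw(G) = 2 exactly.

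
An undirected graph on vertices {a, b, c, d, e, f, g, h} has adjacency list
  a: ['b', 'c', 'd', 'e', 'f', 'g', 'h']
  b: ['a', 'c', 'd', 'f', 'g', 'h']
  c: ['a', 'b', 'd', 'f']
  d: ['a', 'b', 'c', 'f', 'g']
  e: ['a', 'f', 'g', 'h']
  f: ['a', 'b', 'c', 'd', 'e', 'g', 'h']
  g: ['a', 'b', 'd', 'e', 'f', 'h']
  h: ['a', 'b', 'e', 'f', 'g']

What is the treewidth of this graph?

4

A width-4 tree decomposition is:
Bags: B1 = {a, b, f, g, h}  B2 = {a, e, f, g, h}  B3 = {a, b, d, f, g}  B4 = {a, b, c, d, f}
Tree: B1–B2, B1–B3, B3–B4
Each bag holds 5 vertices, so the decomposition has width 4, which upper-bounds the treewidth. Conversely, {a, b, d, f, g} is a clique of size 5, and the vertices of any clique must share a bag in every tree decomposition; so some bag has ≥ 5 vertices and tw(G) ≥ 4. Therefore the treewidth is 4.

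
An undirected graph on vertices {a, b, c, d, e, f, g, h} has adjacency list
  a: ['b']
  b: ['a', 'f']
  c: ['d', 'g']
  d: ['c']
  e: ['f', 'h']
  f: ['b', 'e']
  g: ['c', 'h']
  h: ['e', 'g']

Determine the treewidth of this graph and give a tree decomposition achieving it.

Treewidth 1.
Bags: B1 = {a, b}  B2 = {b, f}  B3 = {e, f}  B4 = {e, h}  B5 = {g, h}  B6 = {c, g}  B7 = {c, d}
Tree: B1–B2, B2–B3, B3–B4, B4–B5, B5–B6, B6–B7

The largest bag has 2 vertices, giving width 1; this decomposition certifies tw(G) ≤ 1. Since G has at least one edge (e.g. a–b), it is not an edgeless graph, so tw(G) ≥ 1. Therefore the treewidth is 1.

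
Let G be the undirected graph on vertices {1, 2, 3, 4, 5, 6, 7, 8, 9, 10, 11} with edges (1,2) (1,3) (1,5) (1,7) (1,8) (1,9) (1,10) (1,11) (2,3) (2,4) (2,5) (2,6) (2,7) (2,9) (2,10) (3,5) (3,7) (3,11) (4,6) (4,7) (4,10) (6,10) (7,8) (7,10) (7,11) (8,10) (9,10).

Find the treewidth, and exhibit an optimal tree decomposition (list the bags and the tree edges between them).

The largest bag has 4 vertices, giving width 3; this decomposition certifies tw(G) ≤ 3. Conversely, {1, 7, 8, 10} is a clique of size 4, and the vertices of any clique must share a bag in every tree decomposition; so some bag has ≥ 4 vertices and tw(G) ≥ 3. The upper and lower bounds meet at 3, so that is the treewidth.

Treewidth 3.
One optimal decomposition is:
Bags: B1 = {1, 2, 7, 10}  B2 = {1, 2, 3, 7}  B3 = {1, 3, 7, 11}  B4 = {1, 2, 3, 5}  B5 = {1, 2, 9, 10}  B6 = {1, 7, 8, 10}  B7 = {2, 4, 7, 10}  B8 = {2, 4, 6, 10}
Tree: B1–B2, B2–B3, B2–B4, B1–B5, B1–B6, B1–B7, B7–B8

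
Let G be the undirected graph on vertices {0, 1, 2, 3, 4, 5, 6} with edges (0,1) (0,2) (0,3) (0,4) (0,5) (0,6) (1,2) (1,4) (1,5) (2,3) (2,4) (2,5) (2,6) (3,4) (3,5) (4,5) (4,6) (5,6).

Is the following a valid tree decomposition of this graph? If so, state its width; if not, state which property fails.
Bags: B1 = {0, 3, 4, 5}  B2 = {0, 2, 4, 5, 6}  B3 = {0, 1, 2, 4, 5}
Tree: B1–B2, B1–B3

A tree decomposition must satisfy three properties: every vertex lies in some bag; for every edge, both endpoints lie together in some bag; and for every vertex, the bags containing it form a connected subtree. Here edge (2,3) lies in no bag, so the decomposition is invalid.

No — edge (2,3) lies in no bag.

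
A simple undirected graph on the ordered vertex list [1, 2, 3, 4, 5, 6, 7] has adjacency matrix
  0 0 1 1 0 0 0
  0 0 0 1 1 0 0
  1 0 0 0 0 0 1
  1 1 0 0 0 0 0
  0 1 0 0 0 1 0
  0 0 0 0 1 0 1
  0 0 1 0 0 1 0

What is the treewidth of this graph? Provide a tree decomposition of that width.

Every bag has size at most 3, so the width is 3 − 1 = 2 and tw(G) ≤ 2. For the lower bound, G contains the cycle 3–7–6–5–2–4–1–3, so G is not a forest; only forests have treewidth ≤ 1, hence tw(G) ≥ 2. Combining the bounds, tw(G) = 2.

Treewidth 2.
Bags: B1 = {3, 6, 7}  B2 = {3, 5, 6}  B3 = {2, 3, 5}  B4 = {2, 3, 4}  B5 = {1, 3, 4}
Tree: B1–B2, B2–B3, B3–B4, B4–B5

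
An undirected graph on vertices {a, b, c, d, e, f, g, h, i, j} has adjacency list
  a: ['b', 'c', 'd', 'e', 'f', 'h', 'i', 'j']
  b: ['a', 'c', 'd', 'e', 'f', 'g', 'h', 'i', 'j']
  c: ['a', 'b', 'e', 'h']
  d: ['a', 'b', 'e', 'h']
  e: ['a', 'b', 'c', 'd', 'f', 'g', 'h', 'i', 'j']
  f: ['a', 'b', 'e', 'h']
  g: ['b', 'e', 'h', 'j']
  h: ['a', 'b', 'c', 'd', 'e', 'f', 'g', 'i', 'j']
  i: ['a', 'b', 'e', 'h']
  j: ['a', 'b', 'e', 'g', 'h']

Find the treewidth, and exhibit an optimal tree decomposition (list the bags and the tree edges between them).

Treewidth 4.
One such decomposition:
Bags: B1 = {a, b, e, h, j}  B2 = {a, b, e, h, i}  B3 = {a, b, c, e, h}  B4 = {a, b, d, e, h}  B5 = {b, e, g, h, j}  B6 = {a, b, e, f, h}
Tree: B1–B2, B1–B3, B3–B4, B1–B5, B1–B6

Every bag has size at most 5, so the width is 5 − 1 = 4 and tw(G) ≤ 4. On the other hand G contains the 5-clique {b, e, g, h, j}. A clique must lie in a single bag of any decomposition, so no decomposition can have width below 4. Therefore the treewidth is 4.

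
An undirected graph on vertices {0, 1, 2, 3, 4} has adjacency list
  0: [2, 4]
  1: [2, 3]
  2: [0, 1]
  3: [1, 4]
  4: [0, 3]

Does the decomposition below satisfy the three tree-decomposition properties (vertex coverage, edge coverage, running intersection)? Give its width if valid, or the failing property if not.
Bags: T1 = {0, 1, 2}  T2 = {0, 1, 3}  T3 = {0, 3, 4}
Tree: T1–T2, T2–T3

Every vertex of G appears in some bag (union = {0, 1, 2, 3, 4}); every edge is covered by a bag; and for each vertex v the set of bags containing v is connected in the bag tree. The decomposition is therefore valid. The largest bag has 3 vertices, so the width is 2.

Yes; width 2.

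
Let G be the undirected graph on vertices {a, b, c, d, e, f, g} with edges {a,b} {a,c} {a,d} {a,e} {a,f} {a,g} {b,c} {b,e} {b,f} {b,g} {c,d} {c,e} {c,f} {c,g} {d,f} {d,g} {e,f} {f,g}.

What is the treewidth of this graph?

A width-4 tree decomposition is:
Bags: B1 = {a, c, d, f, g}  B2 = {a, b, c, f, g}  B3 = {a, b, c, e, f}
Tree: B1–B2, B2–B3
The largest bag has 5 vertices, giving width 4; this decomposition certifies tw(G) ≤ 4. Conversely, {a, c, d, f, g} is a clique of size 5, and the vertices of any clique must share a bag in every tree decomposition; so some bag has ≥ 5 vertices and tw(G) ≥ 4. The upper and lower bounds meet at 4, so that is the treewidth.

4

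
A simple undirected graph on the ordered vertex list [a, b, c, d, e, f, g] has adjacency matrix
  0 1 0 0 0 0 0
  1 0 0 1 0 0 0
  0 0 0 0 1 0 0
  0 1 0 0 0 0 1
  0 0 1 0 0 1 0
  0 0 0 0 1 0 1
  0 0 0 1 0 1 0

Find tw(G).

A width-1 tree decomposition is:
Bags: B1 = {a, b}  B2 = {b, d}  B3 = {d, g}  B4 = {f, g}  B5 = {e, f}  B6 = {c, e}
Tree: B1–B2, B2–B3, B3–B4, B4–B5, B5–B6
Each bag holds 2 vertices, so the decomposition has width 1, which upper-bounds the treewidth. Since G has at least one edge (e.g. a–b), it is not an edgeless graph, so tw(G) ≥ 1. Combining the bounds, tw(G) = 1.

1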